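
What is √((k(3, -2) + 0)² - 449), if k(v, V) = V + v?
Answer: 8*I*√7 ≈ 21.166*I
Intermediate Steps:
√((k(3, -2) + 0)² - 449) = √(((-2 + 3) + 0)² - 449) = √((1 + 0)² - 449) = √(1² - 449) = √(1 - 449) = √(-448) = 8*I*√7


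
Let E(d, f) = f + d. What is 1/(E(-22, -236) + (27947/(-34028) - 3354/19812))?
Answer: -4321556/1119242319 ≈ -0.0038611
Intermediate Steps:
E(d, f) = d + f
1/(E(-22, -236) + (27947/(-34028) - 3354/19812)) = 1/((-22 - 236) + (27947/(-34028) - 3354/19812)) = 1/(-258 + (27947*(-1/34028) - 3354*1/19812)) = 1/(-258 + (-27947/34028 - 43/254)) = 1/(-258 - 4280871/4321556) = 1/(-1119242319/4321556) = -4321556/1119242319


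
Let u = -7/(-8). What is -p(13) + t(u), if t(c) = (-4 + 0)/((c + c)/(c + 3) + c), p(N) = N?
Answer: -5269/329 ≈ -16.015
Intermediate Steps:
u = 7/8 (u = -7*(-⅛) = 7/8 ≈ 0.87500)
t(c) = -4/(c + 2*c/(3 + c)) (t(c) = -4/((2*c)/(3 + c) + c) = -4/(2*c/(3 + c) + c) = -4/(c + 2*c/(3 + c)))
-p(13) + t(u) = -1*13 + 4*(-3 - 1*7/8)/((7/8)*(5 + 7/8)) = -13 + 4*(8/7)*(-3 - 7/8)/(47/8) = -13 + 4*(8/7)*(8/47)*(-31/8) = -13 - 992/329 = -5269/329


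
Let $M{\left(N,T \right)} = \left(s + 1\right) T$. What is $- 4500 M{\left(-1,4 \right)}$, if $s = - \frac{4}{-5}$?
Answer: $-32400$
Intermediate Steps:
$s = \frac{4}{5}$ ($s = \left(-4\right) \left(- \frac{1}{5}\right) = \frac{4}{5} \approx 0.8$)
$M{\left(N,T \right)} = \frac{9 T}{5}$ ($M{\left(N,T \right)} = \left(\frac{4}{5} + 1\right) T = \frac{9 T}{5}$)
$- 4500 M{\left(-1,4 \right)} = - 4500 \cdot \frac{9}{5} \cdot 4 = \left(-4500\right) \frac{36}{5} = -32400$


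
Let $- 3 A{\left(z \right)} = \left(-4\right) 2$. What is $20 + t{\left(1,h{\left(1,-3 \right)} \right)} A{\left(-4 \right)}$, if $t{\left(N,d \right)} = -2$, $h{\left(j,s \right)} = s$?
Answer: $\frac{44}{3} \approx 14.667$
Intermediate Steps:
$A{\left(z \right)} = \frac{8}{3}$ ($A{\left(z \right)} = - \frac{\left(-4\right) 2}{3} = \left(- \frac{1}{3}\right) \left(-8\right) = \frac{8}{3}$)
$20 + t{\left(1,h{\left(1,-3 \right)} \right)} A{\left(-4 \right)} = 20 - \frac{16}{3} = \frac{44}{3}$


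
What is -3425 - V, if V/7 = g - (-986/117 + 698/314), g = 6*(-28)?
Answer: -42109664/18369 ≈ -2292.4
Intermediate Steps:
g = -168
V = -20804161/18369 (V = 7*(-168 - (-986/117 + 698/314)) = 7*(-168 - (-986*1/117 + 698*(1/314))) = 7*(-168 - (-986/117 + 349/157)) = 7*(-168 - 1*(-113969/18369)) = 7*(-168 + 113969/18369) = 7*(-2972023/18369) = -20804161/18369 ≈ -1132.6)
-3425 - V = -3425 - 1*(-20804161/18369) = -3425 + 20804161/18369 = -42109664/18369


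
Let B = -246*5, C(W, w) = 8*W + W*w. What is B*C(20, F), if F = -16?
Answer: 196800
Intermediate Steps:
B = -1230
B*C(20, F) = -24600*(8 - 16) = -24600*(-8) = -1230*(-160) = 196800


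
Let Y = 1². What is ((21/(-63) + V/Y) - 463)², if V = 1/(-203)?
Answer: 79621601929/370881 ≈ 2.1468e+5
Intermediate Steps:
Y = 1
V = -1/203 ≈ -0.0049261
((21/(-63) + V/Y) - 463)² = ((21/(-63) - 1/203/1) - 463)² = ((21*(-1/63) - 1/203*1) - 463)² = ((-⅓ - 1/203) - 463)² = (-206/609 - 463)² = (-282173/609)² = 79621601929/370881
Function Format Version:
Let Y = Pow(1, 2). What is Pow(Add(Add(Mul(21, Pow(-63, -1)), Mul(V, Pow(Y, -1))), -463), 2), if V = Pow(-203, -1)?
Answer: Rational(79621601929, 370881) ≈ 2.1468e+5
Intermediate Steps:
Y = 1
V = Rational(-1, 203) ≈ -0.0049261
Pow(Add(Add(Mul(21, Pow(-63, -1)), Mul(V, Pow(Y, -1))), -463), 2) = Pow(Add(Add(Mul(21, Pow(-63, -1)), Mul(Rational(-1, 203), Pow(1, -1))), -463), 2) = Pow(Add(Add(Mul(21, Rational(-1, 63)), Mul(Rational(-1, 203), 1)), -463), 2) = Pow(Add(Add(Rational(-1, 3), Rational(-1, 203)), -463), 2) = Pow(Add(Rational(-206, 609), -463), 2) = Pow(Rational(-282173, 609), 2) = Rational(79621601929, 370881)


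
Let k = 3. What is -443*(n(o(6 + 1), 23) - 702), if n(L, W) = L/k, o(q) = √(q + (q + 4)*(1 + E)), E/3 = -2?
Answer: 310986 - 1772*I*√3/3 ≈ 3.1099e+5 - 1023.1*I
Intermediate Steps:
E = -6 (E = 3*(-2) = -6)
o(q) = √(-20 - 4*q) (o(q) = √(q + (q + 4)*(1 - 6)) = √(q + (4 + q)*(-5)) = √(q + (-20 - 5*q)) = √(-20 - 4*q))
n(L, W) = L/3
-443*(n(o(6 + 1), 23) - 702) = -443*((2*√(-5 - (6 + 1)))/3 - 702) = -443*((2*√(-5 - 1*7))/3 - 702) = -443*((2*√(-5 - 7))/3 - 702) = -443*((2*√(-12))/3 - 702) = -443*((2*(2*I*√3))/3 - 702) = -443*((4*I*√3)/3 - 702) = -443*(4*I*√3/3 - 702) = -443*(-702 + 4*I*√3/3) = 310986 - 1772*I*√3/3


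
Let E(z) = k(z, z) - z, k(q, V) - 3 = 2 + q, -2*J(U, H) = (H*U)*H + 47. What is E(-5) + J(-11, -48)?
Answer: 25307/2 ≈ 12654.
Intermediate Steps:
J(U, H) = -47/2 - U*H²/2 (J(U, H) = -((H*U)*H + 47)/2 = -(U*H² + 47)/2 = -(47 + U*H²)/2 = -47/2 - U*H²/2)
k(q, V) = 5 + q (k(q, V) = 3 + (2 + q) = 5 + q)
E(z) = 5 (E(z) = (5 + z) - z = 5)
E(-5) + J(-11, -48) = 5 + (-47/2 - ½*(-11)*(-48)²) = 5 + (-47/2 - ½*(-11)*2304) = 5 + (-47/2 + 12672) = 5 + 25297/2 = 25307/2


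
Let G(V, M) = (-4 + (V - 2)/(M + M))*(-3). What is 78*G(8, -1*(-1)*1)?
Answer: 234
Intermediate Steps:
G(V, M) = 12 - 3*(-2 + V)/(2*M) (G(V, M) = (-4 + (-2 + V)/((2*M)))*(-3) = (-4 + (-2 + V)*(1/(2*M)))*(-3) = (-4 + (-2 + V)/(2*M))*(-3) = 12 - 3*(-2 + V)/(2*M))
78*G(8, -1*(-1)*1) = 78*(3*(2 - 1*8 + 8*(-1*(-1)*1))/(2*((-1*(-1)*1)))) = 78*(3*(2 - 8 + 8*(1*1))/(2*((1*1)))) = 78*((3/2)*(2 - 8 + 8*1)/1) = 78*((3/2)*1*(2 - 8 + 8)) = 78*((3/2)*1*2) = 78*3 = 234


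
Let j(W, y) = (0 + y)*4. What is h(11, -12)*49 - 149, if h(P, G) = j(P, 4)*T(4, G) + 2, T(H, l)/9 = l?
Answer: -84723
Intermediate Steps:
j(W, y) = 4*y (j(W, y) = y*4 = 4*y)
T(H, l) = 9*l
h(P, G) = 2 + 144*G (h(P, G) = (4*4)*(9*G) + 2 = 16*(9*G) + 2 = 144*G + 2 = 2 + 144*G)
h(11, -12)*49 - 149 = (2 + 144*(-12))*49 - 149 = (2 - 1728)*49 - 149 = -1726*49 - 149 = -84574 - 149 = -84723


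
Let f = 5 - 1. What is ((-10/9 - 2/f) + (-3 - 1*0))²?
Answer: 6889/324 ≈ 21.262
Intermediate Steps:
f = 4
((-10/9 - 2/f) + (-3 - 1*0))² = ((-10/9 - 2/4) + (-3 - 1*0))² = ((-10*⅑ - 2*¼) + (-3 + 0))² = ((-10/9 - ½) - 3)² = (-29/18 - 3)² = (-83/18)² = 6889/324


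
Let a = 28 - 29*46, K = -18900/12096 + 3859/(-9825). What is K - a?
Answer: 204995831/157200 ≈ 1304.0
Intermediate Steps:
K = -307369/157200 (K = -18900*1/12096 + 3859*(-1/9825) = -25/16 - 3859/9825 = -307369/157200 ≈ -1.9553)
a = -1306 (a = 28 - 1334 = -1306)
K - a = -307369/157200 - 1*(-1306) = -307369/157200 + 1306 = 204995831/157200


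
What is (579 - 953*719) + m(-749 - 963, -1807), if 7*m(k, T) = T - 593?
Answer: -4794796/7 ≈ -6.8497e+5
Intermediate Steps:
m(k, T) = -593/7 + T/7 (m(k, T) = (T - 593)/7 = (-593 + T)/7 = -593/7 + T/7)
(579 - 953*719) + m(-749 - 963, -1807) = (579 - 953*719) + (-593/7 + (⅐)*(-1807)) = (579 - 685207) + (-593/7 - 1807/7) = -684628 - 2400/7 = -4794796/7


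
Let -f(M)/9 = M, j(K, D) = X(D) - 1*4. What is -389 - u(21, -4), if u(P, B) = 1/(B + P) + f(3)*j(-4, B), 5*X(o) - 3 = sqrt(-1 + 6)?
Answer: -40873/85 + 27*sqrt(5)/5 ≈ -468.78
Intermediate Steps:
X(o) = 3/5 + sqrt(5)/5 (X(o) = 3/5 + sqrt(-1 + 6)/5 = 3/5 + sqrt(5)/5)
j(K, D) = -17/5 + sqrt(5)/5 (j(K, D) = (3/5 + sqrt(5)/5) - 1*4 = (3/5 + sqrt(5)/5) - 4 = -17/5 + sqrt(5)/5)
f(M) = -9*M
u(P, B) = 459/5 + 1/(B + P) - 27*sqrt(5)/5 (u(P, B) = 1/(B + P) + (-9*3)*(-17/5 + sqrt(5)/5) = 1/(B + P) - 27*(-17/5 + sqrt(5)/5) = 1/(B + P) + (459/5 - 27*sqrt(5)/5) = 459/5 + 1/(B + P) - 27*sqrt(5)/5)
-389 - u(21, -4) = -389 - (5 + 27*(-4)*(17 - sqrt(5)) + 27*21*(17 - sqrt(5)))/(5*(-4 + 21)) = -389 - (5 + (-1836 + 108*sqrt(5)) + (9639 - 567*sqrt(5)))/(5*17) = -389 - (7808 - 459*sqrt(5))/(5*17) = -389 - (7808/85 - 27*sqrt(5)/5) = -389 + (-7808/85 + 27*sqrt(5)/5) = -40873/85 + 27*sqrt(5)/5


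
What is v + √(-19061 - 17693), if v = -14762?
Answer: -14762 + I*√36754 ≈ -14762.0 + 191.71*I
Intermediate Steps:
v + √(-19061 - 17693) = -14762 + √(-19061 - 17693) = -14762 + √(-36754) = -14762 + I*√36754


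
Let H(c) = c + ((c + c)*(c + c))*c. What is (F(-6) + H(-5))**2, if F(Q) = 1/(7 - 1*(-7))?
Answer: 49970761/196 ≈ 2.5495e+5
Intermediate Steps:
H(c) = c + 4*c**3 (H(c) = c + ((2*c)*(2*c))*c = c + (4*c**2)*c = c + 4*c**3)
F(Q) = 1/14 (F(Q) = 1/(7 + 7) = 1/14)
(F(-6) + H(-5))**2 = (1/14 + (-5 + 4*(-5)**3))**2 = (1/14 + (-5 + 4*(-125)))**2 = (1/14 + (-5 - 500))**2 = (1/14 - 505)**2 = (-7069/14)**2 = 49970761/196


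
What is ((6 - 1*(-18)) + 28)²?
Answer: 2704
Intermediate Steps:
((6 - 1*(-18)) + 28)² = ((6 + 18) + 28)² = (24 + 28)² = 52² = 2704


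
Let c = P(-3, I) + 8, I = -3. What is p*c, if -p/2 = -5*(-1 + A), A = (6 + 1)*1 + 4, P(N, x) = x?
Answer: 500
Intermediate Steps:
A = 11 (A = 7*1 + 4 = 7 + 4 = 11)
c = 5 (c = -3 + 8 = 5)
p = 100 (p = -(-10)*(-1 + 11) = -(-10)*10 = -2*(-50) = 100)
p*c = 100*5 = 500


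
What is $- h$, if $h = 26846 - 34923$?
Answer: $8077$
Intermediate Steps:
$h = -8077$ ($h = 26846 - 34923 = -8077$)
$- h = \left(-1\right) \left(-8077\right) = 8077$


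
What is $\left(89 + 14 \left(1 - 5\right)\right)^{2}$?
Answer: $1089$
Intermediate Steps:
$\left(89 + 14 \left(1 - 5\right)\right)^{2} = \left(89 + 14 \left(-4\right)\right)^{2} = \left(89 - 56\right)^{2} = 33^{2} = 1089$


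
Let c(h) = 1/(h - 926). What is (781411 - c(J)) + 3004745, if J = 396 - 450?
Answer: 3710432881/980 ≈ 3.7862e+6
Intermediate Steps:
J = -54
c(h) = 1/(-926 + h)
(781411 - c(J)) + 3004745 = (781411 - 1/(-926 - 54)) + 3004745 = (781411 - 1/(-980)) + 3004745 = (781411 - 1*(-1/980)) + 3004745 = (781411 + 1/980) + 3004745 = 765782781/980 + 3004745 = 3710432881/980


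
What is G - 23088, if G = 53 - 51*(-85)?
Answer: -18700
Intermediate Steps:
G = 4388 (G = 53 + 4335 = 4388)
G - 23088 = 4388 - 23088 = -18700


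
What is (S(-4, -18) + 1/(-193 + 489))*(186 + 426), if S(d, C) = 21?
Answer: 951201/74 ≈ 12854.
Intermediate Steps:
(S(-4, -18) + 1/(-193 + 489))*(186 + 426) = (21 + 1/(-193 + 489))*(186 + 426) = (21 + 1/296)*612 = (6217/296)*612 = 951201/74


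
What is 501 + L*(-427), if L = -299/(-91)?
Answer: -902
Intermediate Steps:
L = 23/7 (L = -299*(-1/91) = 23/7 ≈ 3.2857)
501 + L*(-427) = 501 + (23/7)*(-427) = 501 - 1403 = -902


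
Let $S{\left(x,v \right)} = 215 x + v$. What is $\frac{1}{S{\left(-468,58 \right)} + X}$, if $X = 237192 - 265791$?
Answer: $- \frac{1}{129161} \approx -7.7423 \cdot 10^{-6}$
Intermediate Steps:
$X = -28599$ ($X = 237192 - 265791 = -28599$)
$S{\left(x,v \right)} = v + 215 x$
$\frac{1}{S{\left(-468,58 \right)} + X} = \frac{1}{\left(58 + 215 \left(-468\right)\right) - 28599} = \frac{1}{\left(58 - 100620\right) - 28599} = \frac{1}{-100562 - 28599} = \frac{1}{-129161} = - \frac{1}{129161}$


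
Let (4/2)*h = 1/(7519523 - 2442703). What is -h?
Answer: -1/10153640 ≈ -9.8487e-8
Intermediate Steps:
h = 1/10153640 (h = 1/(2*(7519523 - 2442703)) = (1/2)/5076820 = (1/2)*(1/5076820) = 1/10153640 ≈ 9.8487e-8)
-h = -1*1/10153640 = -1/10153640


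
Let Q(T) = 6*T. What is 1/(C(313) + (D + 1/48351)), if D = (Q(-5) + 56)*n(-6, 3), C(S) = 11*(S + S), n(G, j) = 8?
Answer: 48351/343001995 ≈ 0.00014096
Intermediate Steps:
C(S) = 22*S (C(S) = 11*(2*S) = 22*S)
D = 208 (D = (6*(-5) + 56)*8 = (-30 + 56)*8 = 26*8 = 208)
1/(C(313) + (D + 1/48351)) = 1/(22*313 + (208 + 1/48351)) = 1/(6886 + (208 + 1/48351)) = 1/(6886 + 10057009/48351) = 1/(343001995/48351) = 48351/343001995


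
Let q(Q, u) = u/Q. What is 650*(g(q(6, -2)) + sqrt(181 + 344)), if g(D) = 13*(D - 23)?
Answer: -591500/3 + 3250*sqrt(21) ≈ -1.8227e+5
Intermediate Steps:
g(D) = -299 + 13*D (g(D) = 13*(-23 + D) = -299 + 13*D)
650*(g(q(6, -2)) + sqrt(181 + 344)) = 650*((-299 + 13*(-2/6)) + sqrt(181 + 344)) = 650*((-299 + 13*(-2*1/6)) + sqrt(525)) = 650*((-299 + 13*(-1/3)) + 5*sqrt(21)) = 650*((-299 - 13/3) + 5*sqrt(21)) = 650*(-910/3 + 5*sqrt(21)) = -591500/3 + 3250*sqrt(21)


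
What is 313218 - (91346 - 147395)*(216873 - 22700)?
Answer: 10883515695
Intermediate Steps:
313218 - (91346 - 147395)*(216873 - 22700) = 313218 - (-56049)*194173 = 313218 - 1*(-10883202477) = 313218 + 10883202477 = 10883515695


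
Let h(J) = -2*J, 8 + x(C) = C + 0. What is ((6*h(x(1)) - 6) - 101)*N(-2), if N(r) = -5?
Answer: 115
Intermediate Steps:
x(C) = -8 + C (x(C) = -8 + (C + 0) = -8 + C)
((6*h(x(1)) - 6) - 101)*N(-2) = ((6*(-2*(-8 + 1)) - 6) - 101)*(-5) = ((6*(-2*(-7)) - 6) - 101)*(-5) = ((6*14 - 6) - 101)*(-5) = ((84 - 6) - 101)*(-5) = (78 - 101)*(-5) = -23*(-5) = 115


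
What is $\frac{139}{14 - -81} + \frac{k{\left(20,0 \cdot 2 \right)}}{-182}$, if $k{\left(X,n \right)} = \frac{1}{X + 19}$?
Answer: $\frac{986527}{674310} \approx 1.463$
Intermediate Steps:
$k{\left(X,n \right)} = \frac{1}{19 + X}$
$\frac{139}{14 - -81} + \frac{k{\left(20,0 \cdot 2 \right)}}{-182} = \frac{139}{14 - -81} + \frac{1}{\left(19 + 20\right) \left(-182\right)} = \frac{139}{14 + 81} + \frac{1}{39} \left(- \frac{1}{182}\right) = \frac{139}{95} + \frac{1}{39} \left(- \frac{1}{182}\right) = 139 \cdot \frac{1}{95} - \frac{1}{7098} = \frac{139}{95} - \frac{1}{7098} = \frac{986527}{674310}$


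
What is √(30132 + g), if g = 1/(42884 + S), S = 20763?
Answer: √122062942494035/63647 ≈ 173.59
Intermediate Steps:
g = 1/63647 (g = 1/(42884 + 20763) = 1/63647 ≈ 1.5712e-5)
√(30132 + g) = √(30132 + 1/63647) = √(1917811405/63647) = √122062942494035/63647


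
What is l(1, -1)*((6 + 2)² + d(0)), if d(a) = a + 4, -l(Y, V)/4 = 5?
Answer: -1360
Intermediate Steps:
l(Y, V) = -20 (l(Y, V) = -4*5 = -20)
d(a) = 4 + a
l(1, -1)*((6 + 2)² + d(0)) = -20*((6 + 2)² + (4 + 0)) = -20*(8² + 4) = -20*(64 + 4) = -20*68 = -1360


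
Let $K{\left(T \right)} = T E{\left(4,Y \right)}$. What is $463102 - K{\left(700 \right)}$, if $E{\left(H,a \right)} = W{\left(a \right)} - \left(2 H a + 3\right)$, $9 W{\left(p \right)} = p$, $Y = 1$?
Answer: $\frac{4236518}{9} \approx 4.7072 \cdot 10^{5}$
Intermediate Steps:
$W{\left(p \right)} = \frac{p}{9}$
$E{\left(H,a \right)} = -3 + \frac{a}{9} - 2 H a$ ($E{\left(H,a \right)} = \frac{a}{9} - \left(2 H a + 3\right) = \frac{a}{9} - \left(3 + 2 H a\right) = -3 + \frac{a}{9} - 2 H a$)
$K{\left(T \right)} = - \frac{98 T}{9}$ ($K{\left(T \right)} = T \left(-3 + \frac{1}{9} \cdot 1 - 8 \cdot 1\right) = T \left(-3 + \frac{1}{9} - 8\right) = T \left(- \frac{98}{9}\right) = - \frac{98 T}{9}$)
$463102 - K{\left(700 \right)} = 463102 - \left(- \frac{98}{9}\right) 700 = 463102 - - \frac{68600}{9} = 463102 + \frac{68600}{9} = \frac{4236518}{9}$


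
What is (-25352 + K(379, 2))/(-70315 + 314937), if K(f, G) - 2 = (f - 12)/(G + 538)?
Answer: -1955519/18870840 ≈ -0.10363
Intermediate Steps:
K(f, G) = 2 + (-12 + f)/(538 + G) (K(f, G) = 2 + (f - 12)/(G + 538) = 2 + (-12 + f)/(538 + G))
(-25352 + K(379, 2))/(-70315 + 314937) = (-25352 + (1064 + 379 + 2*2)/(538 + 2))/(-70315 + 314937) = (-25352 + (1064 + 379 + 4)/540)/244622 = (-25352 + (1/540)*1447)*(1/244622) = (-25352 + 1447/540)*(1/244622) = -13688633/540*1/244622 = -1955519/18870840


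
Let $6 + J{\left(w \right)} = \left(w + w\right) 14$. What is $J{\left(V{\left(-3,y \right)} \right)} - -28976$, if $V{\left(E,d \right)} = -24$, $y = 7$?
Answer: $28298$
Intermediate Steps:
$J{\left(w \right)} = -6 + 28 w$ ($J{\left(w \right)} = -6 + \left(w + w\right) 14 = -6 + 2 w 14 = -6 + 28 w$)
$J{\left(V{\left(-3,y \right)} \right)} - -28976 = \left(-6 + 28 \left(-24\right)\right) - -28976 = \left(-6 - 672\right) + 28976 = -678 + 28976 = 28298$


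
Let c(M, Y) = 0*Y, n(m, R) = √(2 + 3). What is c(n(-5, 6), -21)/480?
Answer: 0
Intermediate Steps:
n(m, R) = √5
c(M, Y) = 0
c(n(-5, 6), -21)/480 = 0/480 = 0*(1/480) = 0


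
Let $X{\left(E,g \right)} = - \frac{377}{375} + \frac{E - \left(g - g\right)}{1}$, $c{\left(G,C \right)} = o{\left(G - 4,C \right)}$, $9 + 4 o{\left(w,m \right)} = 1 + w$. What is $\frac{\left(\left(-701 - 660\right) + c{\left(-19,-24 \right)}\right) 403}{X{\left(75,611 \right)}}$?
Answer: $- \frac{827409375}{110992} \approx -7454.7$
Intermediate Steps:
$o{\left(w,m \right)} = -2 + \frac{w}{4}$ ($o{\left(w,m \right)} = - \frac{9}{4} + \frac{1 + w}{4} = - \frac{9}{4} + \left(\frac{1}{4} + \frac{w}{4}\right) = -2 + \frac{w}{4}$)
$c{\left(G,C \right)} = -3 + \frac{G}{4}$ ($c{\left(G,C \right)} = -2 + \frac{G - 4}{4} = -2 + \frac{-4 + G}{4} = -2 + \left(-1 + \frac{G}{4}\right) = -3 + \frac{G}{4}$)
$X{\left(E,g \right)} = - \frac{377}{375} + E$ ($X{\left(E,g \right)} = \left(-377\right) \frac{1}{375} + \left(E - 0\right) 1 = - \frac{377}{375} + \left(E + 0\right) 1 = - \frac{377}{375} + E 1 = - \frac{377}{375} + E$)
$\frac{\left(\left(-701 - 660\right) + c{\left(-19,-24 \right)}\right) 403}{X{\left(75,611 \right)}} = \frac{\left(\left(-701 - 660\right) + \left(-3 + \frac{1}{4} \left(-19\right)\right)\right) 403}{- \frac{377}{375} + 75} = \frac{\left(-1361 - \frac{31}{4}\right) 403}{\frac{27748}{375}} = \left(-1361 - \frac{31}{4}\right) 403 \cdot \frac{375}{27748} = \left(- \frac{5475}{4}\right) 403 \cdot \frac{375}{27748} = \left(- \frac{2206425}{4}\right) \frac{375}{27748} = - \frac{827409375}{110992}$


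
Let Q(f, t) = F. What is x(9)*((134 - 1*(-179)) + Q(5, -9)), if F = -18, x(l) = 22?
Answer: 6490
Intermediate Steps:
Q(f, t) = -18
x(9)*((134 - 1*(-179)) + Q(5, -9)) = 22*((134 - 1*(-179)) - 18) = 22*((134 + 179) - 18) = 22*(313 - 18) = 22*295 = 6490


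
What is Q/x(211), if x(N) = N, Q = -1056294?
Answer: -1056294/211 ≈ -5006.1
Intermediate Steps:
Q/x(211) = -1056294/211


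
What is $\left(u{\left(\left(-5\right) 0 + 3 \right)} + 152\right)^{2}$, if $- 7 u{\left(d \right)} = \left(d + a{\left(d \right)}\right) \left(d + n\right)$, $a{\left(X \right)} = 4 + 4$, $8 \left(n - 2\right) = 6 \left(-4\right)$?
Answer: $\frac{1085764}{49} \approx 22158.0$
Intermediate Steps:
$n = -1$ ($n = 2 + \frac{6 \left(-4\right)}{8} = 2 + \frac{1}{8} \left(-24\right) = 2 - 3 = -1$)
$a{\left(X \right)} = 8$
$u{\left(d \right)} = - \frac{\left(-1 + d\right) \left(8 + d\right)}{7}$ ($u{\left(d \right)} = - \frac{\left(d + 8\right) \left(d - 1\right)}{7} = - \frac{\left(8 + d\right) \left(-1 + d\right)}{7} = - \frac{\left(-1 + d\right) \left(8 + d\right)}{7}$)
$\left(u{\left(\left(-5\right) 0 + 3 \right)} + 152\right)^{2} = \left(\left(\frac{8}{7} - \left(\left(-5\right) 0 + 3\right) - \frac{\left(\left(-5\right) 0 + 3\right)^{2}}{7}\right) + 152\right)^{2} = \left(\left(\frac{8}{7} - \left(0 + 3\right) - \frac{\left(0 + 3\right)^{2}}{7}\right) + 152\right)^{2} = \left(\left(\frac{8}{7} - 3 - \frac{3^{2}}{7}\right) + 152\right)^{2} = \left(\left(\frac{8}{7} - 3 - \frac{9}{7}\right) + 152\right)^{2} = \left(- \frac{22}{7} + 152\right)^{2} = \left(\frac{1042}{7}\right)^{2} = \frac{1085764}{49}$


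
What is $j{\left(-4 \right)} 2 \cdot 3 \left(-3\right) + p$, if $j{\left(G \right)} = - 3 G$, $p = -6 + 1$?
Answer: $-221$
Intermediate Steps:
$p = -5$
$j{\left(-4 \right)} 2 \cdot 3 \left(-3\right) + p = \left(-3\right) \left(-4\right) 2 \cdot 3 \left(-3\right) - 5 = 12 \cdot 6 \left(-3\right) - 5 = 12 \left(-18\right) - 5 = -216 - 5 = -221$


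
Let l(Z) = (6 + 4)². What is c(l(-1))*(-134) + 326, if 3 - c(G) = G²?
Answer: 1339924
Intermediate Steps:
l(Z) = 100 (l(Z) = 10² = 100)
c(G) = 3 - G²
c(l(-1))*(-134) + 326 = (3 - 1*100²)*(-134) + 326 = (3 - 1*10000)*(-134) + 326 = (3 - 10000)*(-134) + 326 = -9997*(-134) + 326 = 1339598 + 326 = 1339924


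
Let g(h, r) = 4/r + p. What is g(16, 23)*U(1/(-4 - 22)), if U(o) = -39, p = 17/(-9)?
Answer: 4615/69 ≈ 66.884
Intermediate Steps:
p = -17/9 (p = 17*(-⅑) = -17/9 ≈ -1.8889)
g(h, r) = -17/9 + 4/r (g(h, r) = 4/r - 17/9 = -17/9 + 4/r)
g(16, 23)*U(1/(-4 - 22)) = (-17/9 + 4/23)*(-39) = -355/207*(-39) = 4615/69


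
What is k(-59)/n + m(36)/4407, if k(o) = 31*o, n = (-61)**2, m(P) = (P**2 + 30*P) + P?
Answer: 304883/5466149 ≈ 0.055777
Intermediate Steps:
m(P) = P**2 + 31*P
n = 3721
k(-59)/n + m(36)/4407 = (31*(-59))/3721 + (36*(31 + 36))/4407 = -1829*1/3721 + (36*67)*(1/4407) = -1829/3721 + 2412*(1/4407) = -1829/3721 + 804/1469 = 304883/5466149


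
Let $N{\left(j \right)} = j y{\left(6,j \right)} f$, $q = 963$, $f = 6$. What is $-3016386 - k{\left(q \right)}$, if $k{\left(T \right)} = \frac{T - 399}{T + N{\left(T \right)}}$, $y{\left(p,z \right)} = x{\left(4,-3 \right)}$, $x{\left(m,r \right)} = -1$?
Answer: $- \frac{4841299342}{1605} \approx -3.0164 \cdot 10^{6}$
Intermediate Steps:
$y{\left(p,z \right)} = -1$
$N{\left(j \right)} = - 6 j$ ($N{\left(j \right)} = j \left(-1\right) 6 = - j 6 = - 6 j$)
$k{\left(T \right)} = - \frac{-399 + T}{5 T}$ ($k{\left(T \right)} = \frac{T - 399}{T - 6 T} = \frac{-399 + T}{\left(-5\right) T} = \left(-399 + T\right) \left(- \frac{1}{5 T}\right) = - \frac{-399 + T}{5 T}$)
$-3016386 - k{\left(q \right)} = -3016386 - \frac{399 - 963}{5 \cdot 963} = -3016386 - \frac{1}{5} \cdot \frac{1}{963} \left(399 - 963\right) = -3016386 - \frac{1}{5} \cdot \frac{1}{963} \left(-564\right) = -3016386 - - \frac{188}{1605} = -3016386 + \frac{188}{1605} = - \frac{4841299342}{1605}$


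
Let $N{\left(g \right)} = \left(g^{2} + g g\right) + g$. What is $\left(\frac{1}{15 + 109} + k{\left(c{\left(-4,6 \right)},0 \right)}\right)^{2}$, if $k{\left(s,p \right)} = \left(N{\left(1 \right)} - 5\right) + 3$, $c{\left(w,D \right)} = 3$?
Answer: $\frac{15625}{15376} \approx 1.0162$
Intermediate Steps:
$N{\left(g \right)} = g + 2 g^{2}$ ($N{\left(g \right)} = \left(g^{2} + g^{2}\right) + g = 2 g^{2} + g = g + 2 g^{2}$)
$k{\left(s,p \right)} = 1$ ($k{\left(s,p \right)} = \left(1 \left(1 + 2 \cdot 1\right) - 5\right) + 3 = \left(1 \left(1 + 2\right) - 5\right) + 3 = \left(1 \cdot 3 - 5\right) + 3 = \left(3 - 5\right) + 3 = -2 + 3 = 1$)
$\left(\frac{1}{15 + 109} + k{\left(c{\left(-4,6 \right)},0 \right)}\right)^{2} = \left(\frac{1}{15 + 109} + 1\right)^{2} = \left(\frac{1}{124} + 1\right)^{2} = \left(\frac{125}{124}\right)^{2} = \frac{15625}{15376}$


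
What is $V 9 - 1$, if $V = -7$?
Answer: $-64$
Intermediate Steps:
$V 9 - 1 = \left(-7\right) 9 - 1 = -63 - 1 = -64$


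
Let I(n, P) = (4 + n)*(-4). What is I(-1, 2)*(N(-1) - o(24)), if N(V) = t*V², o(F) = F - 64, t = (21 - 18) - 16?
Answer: -324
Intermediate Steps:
t = -13 (t = 3 - 16 = -13)
I(n, P) = -16 - 4*n
o(F) = -64 + F
N(V) = -13*V²
I(-1, 2)*(N(-1) - o(24)) = (-16 - 4*(-1))*(-13*(-1)² - (-64 + 24)) = (-16 + 4)*(-13*1 - 1*(-40)) = -12*(-13 + 40) = -12*27 = -324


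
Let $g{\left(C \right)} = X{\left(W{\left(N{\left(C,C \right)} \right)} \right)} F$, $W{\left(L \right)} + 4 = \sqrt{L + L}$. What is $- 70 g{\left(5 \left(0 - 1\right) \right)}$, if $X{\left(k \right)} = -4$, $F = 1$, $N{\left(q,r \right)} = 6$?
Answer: $280$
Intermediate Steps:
$W{\left(L \right)} = -4 + \sqrt{2} \sqrt{L}$ ($W{\left(L \right)} = -4 + \sqrt{L + L} = -4 + \sqrt{2 L} = -4 + \sqrt{2} \sqrt{L}$)
$g{\left(C \right)} = -4$ ($g{\left(C \right)} = \left(-4\right) 1 = -4$)
$- 70 g{\left(5 \left(0 - 1\right) \right)} = \left(-70\right) \left(-4\right) = 280$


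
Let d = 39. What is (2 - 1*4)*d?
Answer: -78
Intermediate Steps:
(2 - 1*4)*d = (2 - 1*4)*39 = (2 - 4)*39 = -2*39 = -78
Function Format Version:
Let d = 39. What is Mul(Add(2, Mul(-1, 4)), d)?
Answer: -78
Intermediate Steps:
Mul(Add(2, Mul(-1, 4)), d) = Mul(Add(2, Mul(-1, 4)), 39) = Mul(Add(2, -4), 39) = Mul(-2, 39) = -78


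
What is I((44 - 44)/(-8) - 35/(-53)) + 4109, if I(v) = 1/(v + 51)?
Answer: 11250495/2738 ≈ 4109.0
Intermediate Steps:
I(v) = 1/(51 + v)
I((44 - 44)/(-8) - 35/(-53)) + 4109 = 1/(51 + ((44 - 44)/(-8) - 35/(-53))) + 4109 = 1/(51 + (0*(-1/8) - 35*(-1/53))) + 4109 = 1/(51 + (0 + 35/53)) + 4109 = 1/(51 + 35/53) + 4109 = 1/(2738/53) + 4109 = 53/2738 + 4109 = 11250495/2738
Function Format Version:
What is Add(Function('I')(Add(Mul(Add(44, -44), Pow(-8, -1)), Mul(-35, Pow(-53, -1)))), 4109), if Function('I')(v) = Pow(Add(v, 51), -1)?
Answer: Rational(11250495, 2738) ≈ 4109.0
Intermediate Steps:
Function('I')(v) = Pow(Add(51, v), -1)
Add(Function('I')(Add(Mul(Add(44, -44), Pow(-8, -1)), Mul(-35, Pow(-53, -1)))), 4109) = Add(Pow(Add(51, Add(Mul(Add(44, -44), Pow(-8, -1)), Mul(-35, Pow(-53, -1)))), -1), 4109) = Add(Pow(Add(51, Add(Mul(0, Rational(-1, 8)), Mul(-35, Rational(-1, 53)))), -1), 4109) = Add(Pow(Add(51, Add(0, Rational(35, 53))), -1), 4109) = Add(Pow(Add(51, Rational(35, 53)), -1), 4109) = Add(Pow(Rational(2738, 53), -1), 4109) = Add(Rational(53, 2738), 4109) = Rational(11250495, 2738)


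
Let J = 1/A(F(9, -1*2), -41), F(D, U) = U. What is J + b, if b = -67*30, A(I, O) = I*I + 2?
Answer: -12059/6 ≈ -2009.8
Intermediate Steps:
A(I, O) = 2 + I² (A(I, O) = I² + 2 = 2 + I²)
b = -2010
J = ⅙ (J = 1/(2 + (-1*2)²) = 1/(2 + (-2)²) = 1/(2 + 4) = 1/6 = ⅙ ≈ 0.16667)
J + b = ⅙ - 2010 = -12059/6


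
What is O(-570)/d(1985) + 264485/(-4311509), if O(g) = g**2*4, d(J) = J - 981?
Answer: 1400742888365/1082188759 ≈ 1294.4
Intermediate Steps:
d(J) = -981 + J
O(g) = 4*g**2
O(-570)/d(1985) + 264485/(-4311509) = (4*(-570)**2)/(-981 + 1985) + 264485/(-4311509) = (4*324900)/1004 + 264485*(-1/4311509) = 1299600*(1/1004) - 264485/4311509 = 324900/251 - 264485/4311509 = 1400742888365/1082188759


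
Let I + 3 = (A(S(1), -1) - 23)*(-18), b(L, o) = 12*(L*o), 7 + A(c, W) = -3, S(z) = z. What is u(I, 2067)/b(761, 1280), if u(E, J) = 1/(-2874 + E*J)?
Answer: 1/14245604398080 ≈ 7.0197e-14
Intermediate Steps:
A(c, W) = -10 (A(c, W) = -7 - 3 = -10)
b(L, o) = 12*L*o
I = 591 (I = -3 + (-10 - 23)*(-18) = -3 - 33*(-18) = -3 + 594 = 591)
u(I, 2067)/b(761, 1280) = 1/((-2874 + 591*2067)*((12*761*1280))) = 1/((-2874 + 1221597)*11688960) = (1/11688960)/1218723 = (1/1218723)*(1/11688960) = 1/14245604398080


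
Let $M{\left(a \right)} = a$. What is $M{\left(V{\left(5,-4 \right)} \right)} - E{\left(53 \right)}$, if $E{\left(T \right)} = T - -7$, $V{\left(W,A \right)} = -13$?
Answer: $-73$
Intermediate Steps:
$E{\left(T \right)} = 7 + T$ ($E{\left(T \right)} = T + 7 = 7 + T$)
$M{\left(V{\left(5,-4 \right)} \right)} - E{\left(53 \right)} = -13 - \left(7 + 53\right) = -13 - 60 = -73$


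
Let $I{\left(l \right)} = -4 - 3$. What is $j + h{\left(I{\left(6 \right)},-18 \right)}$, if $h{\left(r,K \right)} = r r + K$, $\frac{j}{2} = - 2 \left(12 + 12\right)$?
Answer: $-65$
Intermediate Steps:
$j = -96$ ($j = 2 \left(- 2 \left(12 + 12\right)\right) = 2 \left(\left(-2\right) 24\right) = 2 \left(-48\right) = -96$)
$I{\left(l \right)} = -7$ ($I{\left(l \right)} = -4 - 3 = -7$)
$h{\left(r,K \right)} = K + r^{2}$ ($h{\left(r,K \right)} = r^{2} + K = K + r^{2}$)
$j + h{\left(I{\left(6 \right)},-18 \right)} = -96 - \left(18 - \left(-7\right)^{2}\right) = -96 + \left(-18 + 49\right) = -96 + 31 = -65$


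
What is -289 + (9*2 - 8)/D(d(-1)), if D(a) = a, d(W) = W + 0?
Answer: -299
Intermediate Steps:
d(W) = W
-289 + (9*2 - 8)/D(d(-1)) = -289 + (9*2 - 8)/(-1) = -289 + (18 - 8)*(-1) = -289 + 10*(-1) = -289 - 10 = -299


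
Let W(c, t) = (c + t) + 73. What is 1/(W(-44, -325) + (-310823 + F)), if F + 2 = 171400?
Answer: -1/139721 ≈ -7.1571e-6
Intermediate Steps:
F = 171398 (F = -2 + 171400 = 171398)
W(c, t) = 73 + c + t
1/(W(-44, -325) + (-310823 + F)) = 1/((73 - 44 - 325) + (-310823 + 171398)) = 1/(-296 - 139425) = 1/(-139721) = -1/139721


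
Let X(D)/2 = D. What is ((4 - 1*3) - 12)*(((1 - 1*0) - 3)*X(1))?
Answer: 44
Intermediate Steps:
X(D) = 2*D
((4 - 1*3) - 12)*(((1 - 1*0) - 3)*X(1)) = ((4 - 1*3) - 12)*(((1 - 1*0) - 3)*(2*1)) = ((4 - 3) - 12)*(((1 + 0) - 3)*2) = (1 - 12)*((1 - 3)*2) = -(-22)*2 = -11*(-4) = 44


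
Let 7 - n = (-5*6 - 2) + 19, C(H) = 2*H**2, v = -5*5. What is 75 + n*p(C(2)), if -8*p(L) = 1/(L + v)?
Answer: 2555/34 ≈ 75.147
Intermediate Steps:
v = -25
p(L) = -1/(8*(-25 + L)) (p(L) = -1/(8*(L - 25)) = -1/(8*(-25 + L)))
n = 20 (n = 7 - ((-5*6 - 2) + 19) = 7 - ((-30 - 2) + 19) = 7 - (-32 + 19) = 7 - 1*(-13) = 7 + 13 = 20)
75 + n*p(C(2)) = 75 + 20*(-1/(-200 + 8*(2*2**2))) = 75 + 20*(-1/(-200 + 8*(2*4))) = 75 + 20*(-1/(-200 + 8*8)) = 75 + 20*(-1/(-200 + 64)) = 75 + 20*(-1/(-136)) = 75 + 20*(-1*(-1/136)) = 75 + 20*(1/136) = 75 + 5/34 = 2555/34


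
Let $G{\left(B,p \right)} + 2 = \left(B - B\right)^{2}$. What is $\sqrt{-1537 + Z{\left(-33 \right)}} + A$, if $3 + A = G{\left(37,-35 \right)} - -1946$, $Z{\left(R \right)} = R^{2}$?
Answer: $1941 + 8 i \sqrt{7} \approx 1941.0 + 21.166 i$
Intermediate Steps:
$G{\left(B,p \right)} = -2$ ($G{\left(B,p \right)} = -2 + \left(B - B\right)^{2} = -2 + 0^{2} = -2 + 0 = -2$)
$A = 1941$ ($A = -3 - -1944 = -3 + \left(-2 + 1946\right) = -3 + 1944 = 1941$)
$\sqrt{-1537 + Z{\left(-33 \right)}} + A = \sqrt{-1537 + \left(-33\right)^{2}} + 1941 = \sqrt{-1537 + 1089} + 1941 = \sqrt{-448} + 1941 = 8 i \sqrt{7} + 1941 = 1941 + 8 i \sqrt{7}$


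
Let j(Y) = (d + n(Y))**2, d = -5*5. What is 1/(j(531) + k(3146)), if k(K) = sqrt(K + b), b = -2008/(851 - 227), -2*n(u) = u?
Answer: 52659516/4443947759023 - 8*sqrt(19120686)/4443947759023 ≈ 1.1842e-5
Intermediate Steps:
n(u) = -u/2
d = -25
j(Y) = (-25 - Y/2)**2
b = -251/78 (b = -2008/624 = -2008*1/624 = -251/78 ≈ -3.2179)
k(K) = sqrt(-251/78 + K) (k(K) = sqrt(K - 251/78) = sqrt(-251/78 + K))
1/(j(531) + k(3146)) = 1/((50 + 531)**2/4 + sqrt(-19578 + 6084*3146)/78) = 1/((1/4)*581**2 + sqrt(-19578 + 19140264)/78) = 1/((1/4)*337561 + sqrt(19120686)/78) = 1/(337561/4 + sqrt(19120686)/78)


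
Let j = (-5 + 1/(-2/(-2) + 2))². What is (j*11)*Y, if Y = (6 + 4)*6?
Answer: 43120/3 ≈ 14373.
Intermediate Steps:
Y = 60 (Y = 10*6 = 60)
j = 196/9 (j = (-5 + 1/(-2*(-½) + 2))² = (-5 + 1/(1 + 2))² = (-5 + 1/3)² = (-5 + ⅓)² = (-14/3)² = 196/9 ≈ 21.778)
(j*11)*Y = ((196/9)*11)*60 = (2156/9)*60 = 43120/3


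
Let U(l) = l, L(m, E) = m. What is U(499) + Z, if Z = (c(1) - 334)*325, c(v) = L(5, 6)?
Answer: -106426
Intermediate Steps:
c(v) = 5
Z = -106925 (Z = (5 - 334)*325 = -329*325 = -106925)
U(499) + Z = 499 - 106925 = -106426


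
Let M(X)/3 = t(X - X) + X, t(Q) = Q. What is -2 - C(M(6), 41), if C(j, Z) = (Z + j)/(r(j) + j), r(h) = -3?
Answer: -89/15 ≈ -5.9333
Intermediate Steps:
M(X) = 3*X (M(X) = 3*((X - X) + X) = 3*(0 + X) = 3*X)
C(j, Z) = (Z + j)/(-3 + j)
-2 - C(M(6), 41) = -2 - (41 + 3*6)/(-3 + 3*6) = -2 - (41 + 18)/(-3 + 18) = -2 - 59/15 = -89/15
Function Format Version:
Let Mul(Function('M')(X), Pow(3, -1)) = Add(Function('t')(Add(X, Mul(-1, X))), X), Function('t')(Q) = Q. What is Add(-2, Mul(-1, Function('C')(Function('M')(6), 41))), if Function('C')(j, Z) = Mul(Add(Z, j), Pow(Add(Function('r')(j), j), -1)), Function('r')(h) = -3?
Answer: Rational(-89, 15) ≈ -5.9333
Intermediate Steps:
Function('M')(X) = Mul(3, X) (Function('M')(X) = Mul(3, Add(Add(X, Mul(-1, X)), X)) = Mul(3, Add(0, X)) = Mul(3, X))
Function('C')(j, Z) = Mul(Pow(Add(-3, j), -1), Add(Z, j)) (Function('C')(j, Z) = Mul(Add(Z, j), Pow(Add(-3, j), -1)) = Mul(Pow(Add(-3, j), -1), Add(Z, j)))
Add(-2, Mul(-1, Function('C')(Function('M')(6), 41))) = Add(-2, Mul(-1, Mul(Pow(Add(-3, Mul(3, 6)), -1), Add(41, Mul(3, 6))))) = Add(-2, Mul(-1, Mul(Pow(Add(-3, 18), -1), Add(41, 18)))) = Add(-2, Mul(-1, Mul(Pow(15, -1), 59))) = Add(-2, Mul(-1, Mul(Rational(1, 15), 59))) = Add(-2, Mul(-1, Rational(59, 15))) = Add(-2, Rational(-59, 15)) = Rational(-89, 15)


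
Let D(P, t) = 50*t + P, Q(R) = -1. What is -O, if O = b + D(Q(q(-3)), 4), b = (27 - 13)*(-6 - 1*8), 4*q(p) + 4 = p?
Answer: -3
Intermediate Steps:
q(p) = -1 + p/4
b = -196 (b = 14*(-6 - 8) = 14*(-14) = -196)
D(P, t) = P + 50*t
O = 3 (O = -196 + (-1 + 50*4) = -196 + (-1 + 200) = -196 + 199 = 3)
-O = -1*3 = -3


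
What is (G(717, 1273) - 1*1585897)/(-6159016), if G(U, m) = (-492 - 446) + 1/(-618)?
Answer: 980664031/3806271888 ≈ 0.25764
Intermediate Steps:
G(U, m) = -579685/618 (G(U, m) = -938 - 1/618 = -579685/618)
(G(717, 1273) - 1*1585897)/(-6159016) = (-579685/618 - 1*1585897)/(-6159016) = (-579685/618 - 1585897)*(-1/6159016) = -980664031/618*(-1/6159016) = 980664031/3806271888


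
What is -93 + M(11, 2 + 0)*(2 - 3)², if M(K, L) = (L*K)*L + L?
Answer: -47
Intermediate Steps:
M(K, L) = L + K*L² (M(K, L) = (K*L)*L + L = K*L² + L = L + K*L²)
-93 + M(11, 2 + 0)*(2 - 3)² = -93 + ((2 + 0)*(1 + 11*(2 + 0)))*(2 - 3)² = -93 + (2*(1 + 11*2))*(-1)² = -93 + (2*(1 + 22))*1 = -93 + (2*23)*1 = -93 + 46*1 = -93 + 46 = -47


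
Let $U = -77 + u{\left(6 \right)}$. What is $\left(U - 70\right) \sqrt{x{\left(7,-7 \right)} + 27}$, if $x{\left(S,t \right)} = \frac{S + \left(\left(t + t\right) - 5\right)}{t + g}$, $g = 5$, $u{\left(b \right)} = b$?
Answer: $- 141 \sqrt{33} \approx -809.98$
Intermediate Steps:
$U = -71$ ($U = -77 + 6 = -71$)
$x{\left(S,t \right)} = \frac{-5 + S + 2 t}{5 + t}$ ($x{\left(S,t \right)} = \frac{S + \left(\left(t + t\right) - 5\right)}{t + 5} = \frac{S + \left(2 t - 5\right)}{5 + t} = \frac{S + \left(-5 + 2 t\right)}{5 + t} = \frac{-5 + S + 2 t}{5 + t}$)
$\left(U - 70\right) \sqrt{x{\left(7,-7 \right)} + 27} = \left(-71 - 70\right) \sqrt{\frac{-5 + 7 + 2 \left(-7\right)}{5 - 7} + 27} = - 141 \sqrt{\frac{-5 + 7 - 14}{-2} + 27} = - 141 \sqrt{\left(- \frac{1}{2}\right) \left(-12\right) + 27} = - 141 \sqrt{6 + 27} = - 141 \sqrt{33}$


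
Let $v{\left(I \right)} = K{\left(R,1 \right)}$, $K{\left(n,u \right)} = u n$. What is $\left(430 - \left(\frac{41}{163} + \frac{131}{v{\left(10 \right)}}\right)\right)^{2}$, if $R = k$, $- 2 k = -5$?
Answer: $\frac{94580236521}{664225} \approx 1.4239 \cdot 10^{5}$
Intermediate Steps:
$k = \frac{5}{2}$ ($k = \left(- \frac{1}{2}\right) \left(-5\right) = \frac{5}{2} \approx 2.5$)
$R = \frac{5}{2} \approx 2.5$
$K{\left(n,u \right)} = n u$
$v{\left(I \right)} = \frac{5}{2}$ ($v{\left(I \right)} = \frac{5}{2} \cdot 1 = \frac{5}{2}$)
$\left(430 - \left(\frac{41}{163} + \frac{131}{v{\left(10 \right)}}\right)\right)^{2} = \left(430 - \left(\frac{41}{163} + \frac{262}{5}\right)\right)^{2} = \left(430 - \frac{42911}{815}\right)^{2} = \left(\frac{307539}{815}\right)^{2} = \frac{94580236521}{664225}$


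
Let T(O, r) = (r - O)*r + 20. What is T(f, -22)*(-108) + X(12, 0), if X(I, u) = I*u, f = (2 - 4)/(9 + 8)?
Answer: -920592/17 ≈ -54153.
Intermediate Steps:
f = -2/17 ≈ -0.11765
T(O, r) = 20 + r*(r - O) (T(O, r) = r*(r - O) + 20 = 20 + r*(r - O))
T(f, -22)*(-108) + X(12, 0) = (20 + (-22)² - 1*(-2/17)*(-22))*(-108) + 12*0 = (20 + 484 - 44/17)*(-108) + 0 = (8524/17)*(-108) + 0 = -920592/17 + 0 = -920592/17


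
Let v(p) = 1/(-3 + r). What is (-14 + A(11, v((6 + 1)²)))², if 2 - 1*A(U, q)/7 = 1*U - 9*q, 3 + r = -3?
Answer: 7056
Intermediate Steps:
r = -6 (r = -3 - 3 = -6)
v(p) = -⅑ (v(p) = 1/(-3 - 6) = 1/(-9) = -⅑)
A(U, q) = 14 - 7*U + 63*q (A(U, q) = 14 - 7*(1*U - 9*q) = 14 - 7*(U - 9*q) = 14 + (-7*U + 63*q) = 14 - 7*U + 63*q)
(-14 + A(11, v((6 + 1)²)))² = (-14 + (14 - 7*11 + 63*(-⅑)))² = (-14 + (14 - 77 - 7))² = (-14 - 70)² = (-84)² = 7056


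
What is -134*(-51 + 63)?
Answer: -1608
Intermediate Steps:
-134*(-51 + 63) = -134*12 = -1608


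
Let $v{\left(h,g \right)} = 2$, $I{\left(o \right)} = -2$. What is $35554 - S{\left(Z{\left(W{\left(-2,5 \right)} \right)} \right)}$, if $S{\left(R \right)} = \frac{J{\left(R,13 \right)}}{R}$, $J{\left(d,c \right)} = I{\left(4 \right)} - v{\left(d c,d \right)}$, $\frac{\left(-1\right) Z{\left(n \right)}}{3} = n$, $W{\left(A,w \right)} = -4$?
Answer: $\frac{106663}{3} \approx 35554.0$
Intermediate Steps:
$Z{\left(n \right)} = - 3 n$
$J{\left(d,c \right)} = -4$ ($J{\left(d,c \right)} = -2 - 2 = -4$)
$S{\left(R \right)} = - \frac{4}{R}$
$35554 - S{\left(Z{\left(W{\left(-2,5 \right)} \right)} \right)} = 35554 - - \frac{4}{\left(-3\right) \left(-4\right)} = 35554 - - \frac{4}{12} = 35554 - \left(-4\right) \frac{1}{12} = 35554 - - \frac{1}{3} = 35554 + \frac{1}{3} = \frac{106663}{3}$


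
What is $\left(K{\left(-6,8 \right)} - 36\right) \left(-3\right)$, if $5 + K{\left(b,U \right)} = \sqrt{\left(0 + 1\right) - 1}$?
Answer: $123$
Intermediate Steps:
$K{\left(b,U \right)} = -5$ ($K{\left(b,U \right)} = -5 + \sqrt{\left(0 + 1\right) - 1} = -5 + \sqrt{1 - 1} = -5 + \sqrt{0} = -5 + 0 = -5$)
$\left(K{\left(-6,8 \right)} - 36\right) \left(-3\right) = \left(-5 - 36\right) \left(-3\right) = \left(-41\right) \left(-3\right) = 123$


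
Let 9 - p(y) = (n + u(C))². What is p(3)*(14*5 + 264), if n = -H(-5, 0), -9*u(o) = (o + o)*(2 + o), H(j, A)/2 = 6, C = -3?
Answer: -455242/9 ≈ -50582.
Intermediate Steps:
H(j, A) = 12 (H(j, A) = 2*6 = 12)
u(o) = -2*o*(2 + o)/9 (u(o) = -(o + o)*(2 + o)/9 = -2*o*(2 + o)/9)
n = -12 (n = -1*12 = -12)
p(y) = -1363/9 (p(y) = 9 - (-12 - 2/9*(-3)*(2 - 3))² = 9 - (-12 - 2/9*(-3)*(-1))² = 9 - (-12 - ⅔)² = 9 - (-38/3)² = 9 - 1*1444/9 = 9 - 1444/9 = -1363/9)
p(3)*(14*5 + 264) = -1363*(14*5 + 264)/9 = -1363*(70 + 264)/9 = -1363/9*334 = -455242/9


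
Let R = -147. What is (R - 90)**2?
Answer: 56169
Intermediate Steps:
(R - 90)**2 = (-147 - 90)**2 = (-237)**2 = 56169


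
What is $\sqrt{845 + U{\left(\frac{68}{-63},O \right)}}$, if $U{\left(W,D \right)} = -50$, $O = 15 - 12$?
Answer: $\sqrt{795} \approx 28.196$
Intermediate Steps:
$O = 3$ ($O = 15 - 12 = 3$)
$\sqrt{845 + U{\left(\frac{68}{-63},O \right)}} = \sqrt{845 - 50} = \sqrt{795}$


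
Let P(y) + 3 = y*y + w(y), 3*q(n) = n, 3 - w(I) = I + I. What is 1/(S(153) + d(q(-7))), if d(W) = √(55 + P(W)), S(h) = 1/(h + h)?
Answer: -306/6096743 + 31212*√586/6096743 ≈ 0.12388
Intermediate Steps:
w(I) = 3 - 2*I (w(I) = 3 - (I + I) = 3 - 2*I)
q(n) = n/3
P(y) = y² - 2*y (P(y) = -3 + (y*y + (3 - 2*y)) = -3 + (y² + (3 - 2*y)) = -3 + (3 + y² - 2*y) = y² - 2*y)
S(h) = 1/(2*h)
d(W) = √(55 + W*(-2 + W))
1/(S(153) + d(q(-7))) = 1/((½)/153 + √(55 + ((⅓)*(-7))² - 2*(-7)/3)) = 1/((½)*(1/153) + √(55 + (-7/3)² - 2*(-7/3))) = 1/(1/306 + √(55 + 49/9 + 14/3)) = 1/(1/306 + √(586/9)) = 1/(1/306 + √586/3)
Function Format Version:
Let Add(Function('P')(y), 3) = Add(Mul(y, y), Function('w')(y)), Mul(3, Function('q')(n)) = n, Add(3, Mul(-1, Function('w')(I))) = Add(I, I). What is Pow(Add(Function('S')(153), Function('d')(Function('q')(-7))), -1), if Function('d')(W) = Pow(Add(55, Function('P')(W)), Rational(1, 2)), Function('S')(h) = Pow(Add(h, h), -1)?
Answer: Add(Rational(-306, 6096743), Mul(Rational(31212, 6096743), Pow(586, Rational(1, 2)))) ≈ 0.12388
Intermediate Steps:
Function('w')(I) = Add(3, Mul(-2, I)) (Function('w')(I) = Add(3, Mul(-1, Add(I, I))) = Add(3, Mul(-1, Mul(2, I))) = Add(3, Mul(-2, I)))
Function('q')(n) = Mul(Rational(1, 3), n)
Function('P')(y) = Add(Pow(y, 2), Mul(-2, y)) (Function('P')(y) = Add(-3, Add(Mul(y, y), Add(3, Mul(-2, y)))) = Add(-3, Add(Pow(y, 2), Add(3, Mul(-2, y)))) = Add(-3, Add(3, Pow(y, 2), Mul(-2, y))) = Add(Pow(y, 2), Mul(-2, y)))
Function('S')(h) = Mul(Rational(1, 2), Pow(h, -1)) (Function('S')(h) = Pow(Mul(2, h), -1) = Mul(Rational(1, 2), Pow(h, -1)))
Function('d')(W) = Pow(Add(55, Mul(W, Add(-2, W))), Rational(1, 2))
Pow(Add(Function('S')(153), Function('d')(Function('q')(-7))), -1) = Pow(Add(Mul(Rational(1, 2), Pow(153, -1)), Pow(Add(55, Pow(Mul(Rational(1, 3), -7), 2), Mul(-2, Mul(Rational(1, 3), -7))), Rational(1, 2))), -1) = Pow(Add(Mul(Rational(1, 2), Rational(1, 153)), Pow(Add(55, Pow(Rational(-7, 3), 2), Mul(-2, Rational(-7, 3))), Rational(1, 2))), -1) = Pow(Add(Rational(1, 306), Pow(Add(55, Rational(49, 9), Rational(14, 3)), Rational(1, 2))), -1) = Pow(Add(Rational(1, 306), Pow(Rational(586, 9), Rational(1, 2))), -1) = Pow(Add(Rational(1, 306), Mul(Rational(1, 3), Pow(586, Rational(1, 2)))), -1)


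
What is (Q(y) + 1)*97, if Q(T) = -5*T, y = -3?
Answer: 1552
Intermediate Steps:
(Q(y) + 1)*97 = (-5*(-3) + 1)*97 = (15 + 1)*97 = 16*97 = 1552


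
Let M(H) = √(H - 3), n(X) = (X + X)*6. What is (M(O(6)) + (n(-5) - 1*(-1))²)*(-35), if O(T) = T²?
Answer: -121835 - 35*√33 ≈ -1.2204e+5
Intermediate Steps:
n(X) = 12*X (n(X) = (2*X)*6 = 12*X)
M(H) = √(-3 + H)
(M(O(6)) + (n(-5) - 1*(-1))²)*(-35) = (√(-3 + 6²) + (12*(-5) - 1*(-1))²)*(-35) = (√(-3 + 36) + (-60 + 1)²)*(-35) = (√33 + (-59)²)*(-35) = (√33 + 3481)*(-35) = (3481 + √33)*(-35) = -121835 - 35*√33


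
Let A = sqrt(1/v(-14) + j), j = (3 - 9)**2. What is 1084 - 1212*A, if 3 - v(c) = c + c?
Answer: 1084 - 1212*sqrt(34627)/31 ≈ -6191.3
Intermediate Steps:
j = 36 (j = (-6)**2 = 36)
v(c) = 3 - 2*c (v(c) = 3 - (c + c) = 3 - 2*c)
A = sqrt(34627)/31 (A = sqrt(1/(3 - 2*(-14)) + 36) = sqrt(1/(3 + 28) + 36) = sqrt(1/31 + 36) = sqrt(1117/31) = sqrt(34627)/31 ≈ 6.0027)
1084 - 1212*A = 1084 - 1212*sqrt(34627)/31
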